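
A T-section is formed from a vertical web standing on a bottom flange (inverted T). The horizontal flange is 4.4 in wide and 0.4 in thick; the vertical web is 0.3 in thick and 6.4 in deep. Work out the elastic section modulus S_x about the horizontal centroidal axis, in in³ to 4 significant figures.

S_x ≈ 3.562 in³

Split into non-overlapping primitives; take the origin at the lower-left of the bounding box.
Flange: 4.4 × 0.4, A = 1.76 in², y = 0.2 in, Ī = 0.0234667 in⁴.
Web: 0.3 × 6.4, A = 1.92 in², y = 3.6 in, Ī = 6.5536 in⁴.
Centroid: ȳ = ΣA·y / ΣA = 1.97391 in.
Transfer each piece to the horizontal centroidal axis using Ī + A·d² with d = y − 1.97391:
  flange: d = -1.77391 in → contributes +5.56178 in⁴
  web: d = 1.62609 in → contributes +11.6304 in⁴
Total I = 17.1922 in⁴.
Extreme fibre distance c = 4.82609 in; S = I/c = 3.56234 in³.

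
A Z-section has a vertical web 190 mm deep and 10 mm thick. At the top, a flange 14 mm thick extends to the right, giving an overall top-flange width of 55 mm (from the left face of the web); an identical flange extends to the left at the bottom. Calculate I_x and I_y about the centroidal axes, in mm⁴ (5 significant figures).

I_x ≈ 1.5494 × 10⁷ mm⁴, I_y ≈ 1.1813 × 10⁶ mm⁴

Break the section into simple shapes (no overlaps), measuring from the bottom-left corner of the bounding box.
Web: 10 × 190, A = 1 900 mm², y = 95 mm, Ī = 5 715 833 mm⁴.
Top flange (beyond web): 45 × 14, A = 630 mm², y = 183 mm, Ī = 10 290 mm⁴.
Bottom flange (beyond web): 45 × 14, A = 630 mm², y = 7 mm, Ī = 10 290 mm⁴.
Centroid: ȳ = ΣA·y / ΣA = 95 mm.
Transfer each piece to the centroidal x-axis using Ī + A·d² with d = y − 95:
  web: d = 0 mm → contributes +5 715 833 mm⁴
  top flange (beyond web): d = 88 mm → contributes +4 889 010 mm⁴
  bottom flange (beyond web): d = -88 mm → contributes +4 889 010 mm⁴
Total I = 15 493 853 mm⁴.
For the y-axis: x̄ = 50 mm.
Repeating about the centroidal y-axis gives I_y = 1 181 333 mm⁴.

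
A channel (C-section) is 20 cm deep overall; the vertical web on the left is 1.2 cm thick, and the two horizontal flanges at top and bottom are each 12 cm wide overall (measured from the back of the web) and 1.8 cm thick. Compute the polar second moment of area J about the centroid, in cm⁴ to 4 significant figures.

J ≈ 4945 cm⁴

Split into non-overlapping primitives; take the origin at the lower-left of the bounding box.
Web: 1.2 × 20, A = 24 cm², y = 10 cm, Ī = 800 cm⁴.
Top flange (beyond web): 10.8 × 1.8, A = 19.44 cm², y = 19.1 cm, Ī = 5.2488 cm⁴.
Bottom flange (beyond web): 10.8 × 1.8, A = 19.44 cm², y = 0.9 cm, Ī = 5.2488 cm⁴.
By symmetry the centroid is at mid-height, ȳ = 10 cm.
Transfer each piece to the centroidal x-axis using Ī + A·d² with d = y − 10:
  web: d = 0 cm → contributes +800 cm⁴
  top flange (beyond web): d = 9.1 cm → contributes +1615.08 cm⁴
  bottom flange (beyond web): d = -9.1 cm → contributes +1615.08 cm⁴
Total I = 4030.15 cm⁴.
For the y-axis: x̄ = 4.30992 cm.
Repeating about the centroidal y-axis gives I_y = 915.023 cm⁴.
Polar second moment: J = I_x + I_y = 4945.17 cm⁴.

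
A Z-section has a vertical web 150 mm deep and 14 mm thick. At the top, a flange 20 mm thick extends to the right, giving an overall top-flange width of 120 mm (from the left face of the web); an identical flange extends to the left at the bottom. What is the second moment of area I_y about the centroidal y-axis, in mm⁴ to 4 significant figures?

I_y ≈ 1.927 × 10⁷ mm⁴

Break the section into simple shapes (no overlaps), measuring from the bottom-left corner of the bounding box.
Web: 14 × 150, A = 2 100 mm², x = 113 mm, Ī = 34 300 mm⁴.
Top flange (beyond web): 106 × 20, A = 2 120 mm², x = 173 mm, Ī = 1 985 027 mm⁴.
Bottom flange (beyond web): 106 × 20, A = 2 120 mm², x = 53 mm, Ī = 1 985 027 mm⁴.
Centroid: x̄ = ΣA·x / ΣA = 113 mm.
Transfer each piece to the centroidal y-axis using Ī + A·d² with d = x − 113:
  web: d = 0 mm → contributes +34 300 mm⁴
  top flange (beyond web): d = 60 mm → contributes +9 617 027 mm⁴
  bottom flange (beyond web): d = -60 mm → contributes +9 617 027 mm⁴
Total I = 19 268 353 mm⁴.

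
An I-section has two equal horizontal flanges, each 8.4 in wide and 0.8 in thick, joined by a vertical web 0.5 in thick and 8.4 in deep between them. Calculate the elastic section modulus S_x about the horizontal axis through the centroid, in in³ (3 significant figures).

S_x ≈ 62.0 in³

Break the section into simple shapes (no overlaps), measuring from the bottom-left corner of the bounding box.
Bottom flange: 8.4 × 0.8, A = 6.72 in², y = 0.4 in, Ī = 0.3584 in⁴.
Web: 0.5 × 8.4, A = 4.2 in², y = 5 in, Ī = 24.696 in⁴.
Top flange: 8.4 × 0.8, A = 6.72 in², y = 9.6 in, Ī = 0.3584 in⁴.
By symmetry the centroid is at mid-height, ȳ = 5 in.
Transfer each piece to the horizontal axis through the centroid using Ī + A·d² with d = y − 5:
  bottom flange: d = -4.6 in → contributes +142.55 in⁴
  web: d = 0 in → contributes +24.696 in⁴
  top flange: d = 4.6 in → contributes +142.55 in⁴
Total I = 309.8 in⁴.
Extreme fibre distance c = 5 in; S = I/c = 61.961 in³.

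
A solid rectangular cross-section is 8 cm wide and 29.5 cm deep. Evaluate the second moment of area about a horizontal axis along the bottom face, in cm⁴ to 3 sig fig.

The section: 8 × 29.5, A = 236 cm², y = 14.75 cm, Ī = 17 115 cm⁴.
Transfer it to the base of the section using Ī + A·d² with d = y − 0:
  the section: d = 14.75 cm → contributes +68 460 cm⁴
Total I = 68 460 cm⁴.

I_base ≈ 6.85 × 10⁴ cm⁴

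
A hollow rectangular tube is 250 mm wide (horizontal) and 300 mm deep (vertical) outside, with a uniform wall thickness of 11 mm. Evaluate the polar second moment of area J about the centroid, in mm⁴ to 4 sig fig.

Treat the section as a set of non-overlapping primitives; coordinates are from the bounding-box lower-left.
Outer rectangle: 250 × 300, A = 75 000 mm², y = 150 mm, Ī = 562 500 000 mm⁴.
Inner void (subtracted): 228 × 278, A = 63 384 mm², y = 150 mm, Ī = 408 214 088 mm⁴.
By symmetry the centroid is at mid-height, ȳ = 150 mm.
All pieces are centred on the centroidal x-axis, so I = ΣĪ (holes subtracted) = 154 285 912 mm⁴.
Repeating about the centroidal y-axis gives I_y = 116 045 512 mm⁴.
Polar second moment: J = I_x + I_y = 270 331 424 mm⁴.

J ≈ 2.703 × 10⁸ mm⁴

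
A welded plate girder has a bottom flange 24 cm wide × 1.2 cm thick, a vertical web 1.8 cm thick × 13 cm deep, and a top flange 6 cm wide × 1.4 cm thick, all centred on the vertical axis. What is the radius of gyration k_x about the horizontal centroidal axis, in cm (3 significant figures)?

Split into non-overlapping primitives; take the origin at the lower-left of the bounding box.
Bottom plate: 24 × 1.2, A = 28.8 cm², y = 0.6 cm, Ī = 3.456 cm⁴.
Web plate: 1.8 × 13, A = 23.4 cm², y = 7.7 cm, Ī = 329.55 cm⁴.
Top plate: 6 × 1.4, A = 8.4 cm², y = 14.9 cm, Ī = 1.372 cm⁴.
Centroid: ȳ = ΣA·y / ΣA = 5.3238 cm.
Transfer each piece to the horizontal centroidal axis using Ī + A·d² with d = y − 5.3238:
  bottom plate: d = -4.7238 cm → contributes +646.1 cm⁴
  web plate: d = 2.3762 cm → contributes +461.68 cm⁴
  top plate: d = 9.5762 cm → contributes +771.69 cm⁴
Total I = 1879.5 cm⁴.
Radius of gyration: k = √(I/A) = √(1879.5 / 60.6) = 5.569 cm.

k_x ≈ 5.57 cm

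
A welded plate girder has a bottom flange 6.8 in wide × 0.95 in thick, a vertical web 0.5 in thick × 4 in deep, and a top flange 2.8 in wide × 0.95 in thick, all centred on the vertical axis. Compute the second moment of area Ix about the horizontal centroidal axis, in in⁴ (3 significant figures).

Split into non-overlapping primitives; take the origin at the lower-left of the bounding box.
Bottom plate: 6.8 × 0.95, A = 6.46 in², y = 0.475 in, Ī = 0.48585 in⁴.
Web plate: 0.5 × 4, A = 2 in², y = 2.95 in, Ī = 2.6667 in⁴.
Top plate: 2.8 × 0.95, A = 2.66 in², y = 5.425 in, Ī = 0.20005 in⁴.
Centroid: ȳ = ΣA·y / ΣA = 2.1042 in.
Transfer each piece to the horizontal centroidal axis using Ī + A·d² with d = y − 2.1042:
  bottom plate: d = -1.6292 in → contributes +17.633 in⁴
  web plate: d = 0.84577 in → contributes +4.0973 in⁴
  top plate: d = 3.3208 in → contributes +29.533 in⁴
Total I = 51.264 in⁴.

Ix ≈ 51.3 in⁴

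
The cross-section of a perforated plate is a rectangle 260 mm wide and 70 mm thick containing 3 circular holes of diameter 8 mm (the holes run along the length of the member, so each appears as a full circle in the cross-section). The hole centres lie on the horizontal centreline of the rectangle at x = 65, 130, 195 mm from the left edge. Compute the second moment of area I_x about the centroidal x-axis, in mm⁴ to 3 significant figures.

Decompose the section into non-overlapping parts with the origin at the bottom-left of its bounding rectangle.
Plate: 260 × 70, A = 18 200 mm², y = 35 mm, Ī = 7 431 667 mm⁴.
Hole 1 (subtracted): ⌀8, A = 50.265 mm², y = 35 mm, Ī = 201.06 mm⁴.
Hole 2 (subtracted): ⌀8, A = 50.265 mm², y = 35 mm, Ī = 201.06 mm⁴.
Hole 3 (subtracted): ⌀8, A = 50.265 mm², y = 35 mm, Ī = 201.06 mm⁴.
By symmetry the centroid is at mid-height, ȳ = 35 mm.
All pieces are centred on the centroidal x-axis, so I = ΣĪ (holes subtracted) = 7 431 063 mm⁴.

I_x ≈ 7.43 × 10⁶ mm⁴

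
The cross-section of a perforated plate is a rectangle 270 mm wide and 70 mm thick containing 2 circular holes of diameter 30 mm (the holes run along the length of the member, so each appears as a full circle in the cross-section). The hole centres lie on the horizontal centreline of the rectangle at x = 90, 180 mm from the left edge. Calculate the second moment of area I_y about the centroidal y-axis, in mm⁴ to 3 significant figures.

I_y ≈ 1.12 × 10⁸ mm⁴

Decompose the section into non-overlapping parts with the origin at the bottom-left of its bounding rectangle.
Plate: 270 × 70, A = 18 900 mm², x = 135 mm, Ī = 114 817 500 mm⁴.
Hole 1 (subtracted): ⌀30, A = 706.86 mm², x = 90 mm, Ī = 39 761 mm⁴.
Hole 2 (subtracted): ⌀30, A = 706.86 mm², x = 180 mm, Ī = 39 761 mm⁴.
By symmetry the centroid is at mid-width, x̄ = 135 mm.
Transfer each piece to the centroidal y-axis using Ī + A·d² with d = x − 135:
  plate: d = 0 mm → contributes +114 817 500 mm⁴
  hole 1: d = -45 mm → contributes −1 471 149 mm⁴
  hole 2: d = 45 mm → contributes −1 471 149 mm⁴
Total I = 111 875 202 mm⁴.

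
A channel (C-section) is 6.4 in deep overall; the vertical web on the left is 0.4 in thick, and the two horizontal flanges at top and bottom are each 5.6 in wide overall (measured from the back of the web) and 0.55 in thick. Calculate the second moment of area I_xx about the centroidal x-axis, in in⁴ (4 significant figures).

Treat the section as a set of non-overlapping primitives; coordinates are from the bounding-box lower-left.
Web: 0.4 × 6.4, A = 2.56 in², y = 3.2 in, Ī = 8.73813 in⁴.
Top flange (beyond web): 5.2 × 0.55, A = 2.86 in², y = 6.125 in, Ī = 0.0720958 in⁴.
Bottom flange (beyond web): 5.2 × 0.55, A = 2.86 in², y = 0.275 in, Ī = 0.0720958 in⁴.
By symmetry the centroid is at mid-height, ȳ = 3.2 in.
Transfer each piece to the centroidal x-axis using Ī + A·d² with d = y − 3.2:
  web: d = 0 in → contributes +8.73813 in⁴
  top flange (beyond web): d = 2.925 in → contributes +24.5412 in⁴
  bottom flange (beyond web): d = -2.925 in → contributes +24.5412 in⁴
Total I = 57.8205 in⁴.

I_xx ≈ 57.82 in⁴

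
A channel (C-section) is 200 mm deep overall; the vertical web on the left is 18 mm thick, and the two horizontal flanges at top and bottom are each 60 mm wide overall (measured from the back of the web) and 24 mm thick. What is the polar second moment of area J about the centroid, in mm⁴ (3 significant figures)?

Treat the section as a set of non-overlapping primitives; coordinates are from the bounding-box lower-left.
Web: 18 × 200, A = 3 600 mm², y = 100 mm, Ī = 12 000 000 mm⁴.
Top flange (beyond web): 42 × 24, A = 1 008 mm², y = 188 mm, Ī = 48 384 mm⁴.
Bottom flange (beyond web): 42 × 24, A = 1 008 mm², y = 12 mm, Ī = 48 384 mm⁴.
By symmetry the centroid is at mid-height, ȳ = 100 mm.
Transfer each piece to the centroidal x-axis using Ī + A·d² with d = y − 100:
  web: d = 0 mm → contributes +12 000 000 mm⁴
  top flange (beyond web): d = 88 mm → contributes +7 854 336 mm⁴
  bottom flange (beyond web): d = -88 mm → contributes +7 854 336 mm⁴
Total I = 27 708 672 mm⁴.
For the y-axis: x̄ = 19.769 mm.
Repeating about the centroidal y-axis gives I_y = 1 556 629 mm⁴.
Polar second moment: J = I_x + I_y = 29 265 301 mm⁴.

J ≈ 2.93 × 10⁷ mm⁴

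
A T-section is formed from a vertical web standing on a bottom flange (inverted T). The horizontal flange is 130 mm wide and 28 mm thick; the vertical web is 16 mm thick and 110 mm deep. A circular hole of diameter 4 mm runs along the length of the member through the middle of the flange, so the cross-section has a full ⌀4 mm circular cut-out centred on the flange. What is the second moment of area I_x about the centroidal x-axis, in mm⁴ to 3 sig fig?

Split into non-overlapping primitives; take the origin at the lower-left of the bounding box.
Flange: 130 × 28, A = 3 640 mm², y = 14 mm, Ī = 237 813 mm⁴.
Web: 16 × 110, A = 1 760 mm², y = 83 mm, Ī = 1 774 667 mm⁴.
Hole (subtracted): ⌀4, A = 12.566 mm², y = 14 mm, Ī = 12.566 mm⁴.
Centroid: ȳ = ΣA·y / ΣA = 36.541 mm.
Transfer each piece to the centroidal x-axis using Ī + A·d² with d = y − 36.541:
  flange: d = -22.541 mm → contributes +2 087 342 mm⁴
  web: d = 46.459 mm → contributes +5 573 462 mm⁴
  hole: d = -22.541 mm → contributes −6397.7 mm⁴
Total I = 7 654 406 mm⁴.

I_x ≈ 7.65 × 10⁶ mm⁴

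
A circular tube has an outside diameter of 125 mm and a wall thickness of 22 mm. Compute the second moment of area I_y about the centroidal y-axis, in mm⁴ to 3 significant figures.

I_y ≈ 9.87 × 10⁶ mm⁴

Decompose the section into non-overlapping parts with the origin at the bottom-left of its bounding rectangle.
Outer circle: ⌀125, A = 12 272 mm², x = 62.5 mm, Ī = 11 984 225 mm⁴.
Bore (subtracted): ⌀81, A = 5 153 mm², x = 62.5 mm, Ī = 2 113 051 mm⁴.
By symmetry the centroid is at mid-width, x̄ = 62.5 mm.
All pieces are centred on the centroidal y-axis, so I = ΣĪ (holes subtracted) = 9 871 174 mm⁴.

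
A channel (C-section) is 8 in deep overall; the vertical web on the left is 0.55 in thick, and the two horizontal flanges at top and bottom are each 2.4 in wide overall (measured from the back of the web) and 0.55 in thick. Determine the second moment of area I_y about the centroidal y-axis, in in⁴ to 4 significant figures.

Break the section into simple shapes (no overlaps), measuring from the bottom-left corner of the bounding box.
Web: 0.55 × 8, A = 4.4 in², x = 0.275 in, Ī = 0.110917 in⁴.
Top flange (beyond web): 1.85 × 0.55, A = 1.0175 in², x = 1.475 in, Ī = 0.290199 in⁴.
Bottom flange (beyond web): 1.85 × 0.55, A = 1.0175 in², x = 1.475 in, Ī = 0.290199 in⁴.
Centroid: x̄ = ΣA·x / ΣA = 0.654487 in.
Transfer each piece to the centroidal y-axis using Ī + A·d² with d = x − 0.654487:
  web: d = -0.379487 in → contributes +0.744563 in⁴
  top flange (beyond web): d = 0.820513 in → contributes +0.975222 in⁴
  bottom flange (beyond web): d = 0.820513 in → contributes +0.975222 in⁴
Total I = 2.69501 in⁴.

I_y ≈ 2.695 in⁴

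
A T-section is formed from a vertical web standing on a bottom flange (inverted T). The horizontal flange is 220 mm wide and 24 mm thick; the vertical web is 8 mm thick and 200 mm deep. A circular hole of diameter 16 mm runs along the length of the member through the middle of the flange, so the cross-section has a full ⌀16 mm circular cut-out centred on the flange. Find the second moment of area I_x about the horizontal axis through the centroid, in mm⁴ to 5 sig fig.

I_x ≈ 2.0846 × 10⁷ mm⁴

Break the section into simple shapes (no overlaps), measuring from the bottom-left corner of the bounding box.
Flange: 220 × 24, A = 5 280 mm², y = 12 mm, Ī = 253 440 mm⁴.
Web: 8 × 200, A = 1 600 mm², y = 124 mm, Ī = 5 333 333 mm⁴.
Hole (subtracted): ⌀16, A = 201.0619 mm², y = 12 mm, Ī = 3216.991 mm⁴.
Centroid: ȳ = ΣA·y / ΣA = 38.83061 mm.
Transfer each piece to the horizontal axis through the centroid using Ī + A·d² with d = y − 38.83061:
  flange: d = -26.83061 mm → contributes +4 054 416 mm⁴
  web: d = 85.16939 mm → contributes +16 939 453 mm⁴
  hole: d = -26.83061 mm → contributes −147957.8 mm⁴
Total I = 20 845 911 mm⁴.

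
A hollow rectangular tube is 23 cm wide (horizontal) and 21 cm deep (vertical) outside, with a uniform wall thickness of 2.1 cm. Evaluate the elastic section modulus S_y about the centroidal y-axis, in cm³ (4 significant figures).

S_y ≈ 1043 cm³

Decompose the section into non-overlapping parts with the origin at the bottom-left of its bounding rectangle.
Outer rectangle: 23 × 21, A = 483 cm², x = 11.5 cm, Ī = 21292.3 cm⁴.
Inner void (subtracted): 18.8 × 16.8, A = 315.84 cm², x = 11.5 cm, Ī = 9302.54 cm⁴.
By symmetry the centroid is at mid-width, x̄ = 11.5 cm.
All pieces are centred on the centroidal y-axis, so I = ΣĪ (holes subtracted) = 11989.7 cm⁴.
Extreme fibre distance c = 11.5 cm; S = I/c = 1042.58 cm³.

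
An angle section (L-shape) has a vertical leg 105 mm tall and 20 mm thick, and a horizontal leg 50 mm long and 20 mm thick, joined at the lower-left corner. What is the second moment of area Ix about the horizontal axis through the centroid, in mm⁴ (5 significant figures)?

Split into non-overlapping primitives; take the origin at the lower-left of the bounding box.
Vertical leg: 20 × 105, A = 2 100 mm², y = 52.5 mm, Ī = 1 929 375 mm⁴.
Horizontal leg (remainder): 30 × 20, A = 600 mm², y = 10 mm, Ī = 20 000 mm⁴.
Centroid: ȳ = ΣA·y / ΣA = 43.05556 mm.
Transfer each piece to the horizontal axis through the centroid using Ī + A·d² with d = y − 43.05556:
  vertical leg: d = 9.444444 mm → contributes +2 116 690 mm⁴
  horizontal leg (remainder): d = -33.05556 mm → contributes +675601.9 mm⁴
Total I = 2 792 292 mm⁴.

Ix ≈ 2.7923 × 10⁶ mm⁴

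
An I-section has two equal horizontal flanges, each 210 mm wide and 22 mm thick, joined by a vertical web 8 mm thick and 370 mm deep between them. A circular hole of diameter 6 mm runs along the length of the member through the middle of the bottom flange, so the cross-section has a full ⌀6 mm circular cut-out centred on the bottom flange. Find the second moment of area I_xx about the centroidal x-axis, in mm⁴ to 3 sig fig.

I_xx ≈ 3.88 × 10⁸ mm⁴

Treat the section as a set of non-overlapping primitives; coordinates are from the bounding-box lower-left.
Bottom flange: 210 × 22, A = 4 620 mm², y = 11 mm, Ī = 186 340 mm⁴.
Web: 8 × 370, A = 2 960 mm², y = 207 mm, Ī = 33 768 667 mm⁴.
Top flange: 210 × 22, A = 4 620 mm², y = 403 mm, Ī = 186 340 mm⁴.
Hole (subtracted): ⌀6, A = 28.274 mm², y = 11 mm, Ī = 63.617 mm⁴.
Centroid: ȳ = ΣA·y / ΣA = 207.46 mm.
Transfer each piece to the centroidal x-axis using Ī + A·d² with d = y − 207.46:
  bottom flange: d = -196.46 mm → contributes +178 493 782 mm⁴
  web: d = -0.4553 mm → contributes +33 769 280 mm⁴
  top flange: d = 195.54 mm → contributes +176 844 654 mm⁴
  hole: d = -196.46 mm → contributes −1 091 303 mm⁴
Total I = 388 016 413 mm⁴.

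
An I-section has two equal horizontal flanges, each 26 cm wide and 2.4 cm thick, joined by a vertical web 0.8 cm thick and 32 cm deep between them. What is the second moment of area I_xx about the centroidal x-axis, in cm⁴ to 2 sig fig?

I_xx ≈ 3.9 × 10⁴ cm⁴

Break the section into simple shapes (no overlaps), measuring from the bottom-left corner of the bounding box.
Bottom flange: 26 × 2.4, A = 62.4 cm², y = 1.2 cm, Ī = 29.95 cm⁴.
Web: 0.8 × 32, A = 25.6 cm², y = 18.4 cm, Ī = 2 185 cm⁴.
Top flange: 26 × 2.4, A = 62.4 cm², y = 35.6 cm, Ī = 29.95 cm⁴.
By symmetry the centroid is at mid-height, ȳ = 18.4 cm.
Transfer each piece to the centroidal x-axis using Ī + A·d² with d = y − 18.4:
  bottom flange: d = -17.2 cm → contributes +18 490 cm⁴
  web: d = 0 cm → contributes +2 185 cm⁴
  top flange: d = 17.2 cm → contributes +18 490 cm⁴
Total I = 39 165 cm⁴.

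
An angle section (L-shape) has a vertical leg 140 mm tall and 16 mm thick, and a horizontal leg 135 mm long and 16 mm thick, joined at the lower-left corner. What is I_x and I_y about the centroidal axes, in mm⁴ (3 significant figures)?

Split into non-overlapping primitives; take the origin at the lower-left of the bounding box.
Vertical leg: 16 × 140, A = 2 240 mm², y = 70 mm, Ī = 3 658 667 mm⁴.
Horizontal leg (remainder): 119 × 16, A = 1 904 mm², y = 8 mm, Ī = 40 619 mm⁴.
Centroid: ȳ = ΣA·y / ΣA = 41.514 mm.
Transfer each piece to the centroidal x-axis using Ī + A·d² with d = y − 41.514:
  vertical leg: d = 28.486 mm → contributes +5 476 382 mm⁴
  horizontal leg (remainder): d = -33.514 mm → contributes +2 179 107 mm⁴
Total I = 7 655 489 mm⁴.
For the y-axis: x̄ = 39.014 mm.
Repeating about the centroidal y-axis gives I_y = 6 983 909 mm⁴.

I_x ≈ 7.66 × 10⁶ mm⁴, I_y ≈ 6.98 × 10⁶ mm⁴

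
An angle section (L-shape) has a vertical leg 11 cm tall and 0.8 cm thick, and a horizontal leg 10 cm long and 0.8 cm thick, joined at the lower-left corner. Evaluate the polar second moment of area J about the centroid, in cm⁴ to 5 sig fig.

Treat the section as a set of non-overlapping primitives; coordinates are from the bounding-box lower-left.
Vertical leg: 0.8 × 11, A = 8.8 cm², y = 5.5 cm, Ī = 88.73333 cm⁴.
Horizontal leg (remainder): 9.2 × 0.8, A = 7.36 cm², y = 0.4 cm, Ī = 0.3925333 cm⁴.
Centroid: ȳ = ΣA·y / ΣA = 3.177228 cm.
Transfer each piece to the centroidal x-axis using Ī + A·d² with d = y − 3.177228:
  vertical leg: d = 2.322772 cm → contributes +136.2117 cm⁴
  horizontal leg (remainder): d = -2.777228 cm → contributes +57.16017 cm⁴
Total I = 193.3719 cm⁴.
For the y-axis: x̄ = 2.677228 cm.
Repeating about the centroidal y-axis gives I_y = 152.5799 cm⁴.
Polar second moment: J = I_x + I_y = 345.9518 cm⁴.

J ≈ 345.95 cm⁴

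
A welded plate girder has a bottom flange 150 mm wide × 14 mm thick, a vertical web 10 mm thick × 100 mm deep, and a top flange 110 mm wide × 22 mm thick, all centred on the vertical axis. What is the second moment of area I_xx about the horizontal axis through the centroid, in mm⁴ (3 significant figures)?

I_xx ≈ 1.67 × 10⁷ mm⁴

Treat the section as a set of non-overlapping primitives; coordinates are from the bounding-box lower-left.
Bottom plate: 150 × 14, A = 2 100 mm², y = 7 mm, Ī = 34 300 mm⁴.
Web plate: 10 × 100, A = 1 000 mm², y = 64 mm, Ī = 833 333 mm⁴.
Top plate: 110 × 22, A = 2 420 mm², y = 125 mm, Ī = 97 607 mm⁴.
Centroid: ȳ = ΣA·y / ΣA = 69.058 mm.
Transfer each piece to the horizontal axis through the centroid using Ī + A·d² with d = y − 69.058:
  bottom plate: d = -62.058 mm → contributes +8 121 803 mm⁴
  web plate: d = -5.058 mm → contributes +858 916 mm⁴
  top plate: d = 55.942 mm → contributes +7 671 022 mm⁴
Total I = 16 651 741 mm⁴.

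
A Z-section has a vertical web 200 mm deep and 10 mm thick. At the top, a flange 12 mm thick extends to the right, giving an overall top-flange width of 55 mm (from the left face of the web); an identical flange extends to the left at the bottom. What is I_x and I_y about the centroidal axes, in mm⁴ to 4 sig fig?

I_x ≈ 1.622 × 10⁷ mm⁴, I_y ≈ 1.016 × 10⁶ mm⁴

Decompose the section into non-overlapping parts with the origin at the bottom-left of its bounding rectangle.
Web: 10 × 200, A = 2 000 mm², y = 100 mm, Ī = 6 666 667 mm⁴.
Top flange (beyond web): 45 × 12, A = 540 mm², y = 194 mm, Ī = 6 480 mm⁴.
Bottom flange (beyond web): 45 × 12, A = 540 mm², y = 6 mm, Ī = 6 480 mm⁴.
Centroid: ȳ = ΣA·y / ΣA = 100 mm.
Transfer each piece to the centroidal x-axis using Ī + A·d² with d = y − 100:
  web: d = 0 mm → contributes +6 666 667 mm⁴
  top flange (beyond web): d = 94 mm → contributes +4 777 920 mm⁴
  bottom flange (beyond web): d = -94 mm → contributes +4 777 920 mm⁴
Total I = 16 222 507 mm⁴.
For the y-axis: x̄ = 50 mm.
Repeating about the centroidal y-axis gives I_y = 1 015 667 mm⁴.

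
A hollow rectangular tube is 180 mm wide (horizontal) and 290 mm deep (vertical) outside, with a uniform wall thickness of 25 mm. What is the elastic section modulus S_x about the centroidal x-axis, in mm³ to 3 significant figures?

S_x ≈ 1.49 × 10⁶ mm³

Decompose the section into non-overlapping parts with the origin at the bottom-left of its bounding rectangle.
Outer rectangle: 180 × 290, A = 52 200 mm², y = 145 mm, Ī = 365 835 000 mm⁴.
Inner void (subtracted): 130 × 240, A = 31 200 mm², y = 145 mm, Ī = 149 760 000 mm⁴.
By symmetry the centroid is at mid-height, ȳ = 145 mm.
All pieces are centred on the centroidal x-axis, so I = ΣĪ (holes subtracted) = 216 075 000 mm⁴.
Extreme fibre distance c = 145 mm; S = I/c = 1 490 172 mm³.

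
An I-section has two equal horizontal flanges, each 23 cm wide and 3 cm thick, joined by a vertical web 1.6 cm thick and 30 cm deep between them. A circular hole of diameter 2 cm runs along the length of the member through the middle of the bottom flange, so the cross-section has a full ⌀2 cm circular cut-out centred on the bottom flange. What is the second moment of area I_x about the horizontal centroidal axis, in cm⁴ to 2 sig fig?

Decompose the section into non-overlapping parts with the origin at the bottom-left of its bounding rectangle.
Bottom flange: 23 × 3, A = 69 cm², y = 1.5 cm, Ī = 51.75 cm⁴.
Web: 1.6 × 30, A = 48 cm², y = 18 cm, Ī = 3 600 cm⁴.
Top flange: 23 × 3, A = 69 cm², y = 34.5 cm, Ī = 51.75 cm⁴.
Hole (subtracted): ⌀2, A = 3.142 cm², y = 1.5 cm, Ī = 0.7854 cm⁴.
Centroid: ȳ = ΣA·y / ΣA = 18.28 cm.
Transfer each piece to the horizontal centroidal axis using Ī + A·d² with d = y − 18.28:
  bottom flange: d = -16.78 cm → contributes +19 488 cm⁴
  web: d = -0.2835 cm → contributes +3 604 cm⁴
  top flange: d = 16.22 cm → contributes +18 197 cm⁴
  hole: d = -16.78 cm → contributes −885.7 cm⁴
Total I = 40 403 cm⁴.

I_x ≈ 4.0 × 10⁴ cm⁴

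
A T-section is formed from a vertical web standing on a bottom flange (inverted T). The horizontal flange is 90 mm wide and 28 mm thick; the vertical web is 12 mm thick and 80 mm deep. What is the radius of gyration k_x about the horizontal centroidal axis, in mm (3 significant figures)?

k_x ≈ 27.9 mm

Decompose the section into non-overlapping parts with the origin at the bottom-left of its bounding rectangle.
Flange: 90 × 28, A = 2 520 mm², y = 14 mm, Ī = 164 640 mm⁴.
Web: 12 × 80, A = 960 mm², y = 68 mm, Ī = 512 000 mm⁴.
Centroid: ȳ = ΣA·y / ΣA = 28.897 mm.
Transfer each piece to the horizontal centroidal axis using Ī + A·d² with d = y − 28.897:
  flange: d = -14.897 mm → contributes +723 846 mm⁴
  web: d = 39.103 mm → contributes +1 979 916 mm⁴
Total I = 2 703 763 mm⁴.
Radius of gyration: k = √(I/A) = √(2 703 763 / 3 480) = 27.874 mm.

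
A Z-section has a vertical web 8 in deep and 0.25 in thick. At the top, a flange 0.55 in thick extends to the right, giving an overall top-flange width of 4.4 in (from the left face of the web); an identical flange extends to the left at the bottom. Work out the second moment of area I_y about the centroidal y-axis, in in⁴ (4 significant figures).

I_y ≈ 28.66 in⁴

Break the section into simple shapes (no overlaps), measuring from the bottom-left corner of the bounding box.
Web: 0.25 × 8, A = 2 in², x = 4.275 in, Ī = 0.0104167 in⁴.
Top flange (beyond web): 4.15 × 0.55, A = 2.2825 in², x = 6.475 in, Ī = 3.27586 in⁴.
Bottom flange (beyond web): 4.15 × 0.55, A = 2.2825 in², x = 2.075 in, Ī = 3.27586 in⁴.
Centroid: x̄ = ΣA·x / ΣA = 4.275 in.
Transfer each piece to the centroidal y-axis using Ī + A·d² with d = x − 4.275:
  web: d = 0 in → contributes +0.0104167 in⁴
  top flange (beyond web): d = 2.2 in → contributes +14.3232 in⁴
  bottom flange (beyond web): d = -2.2 in → contributes +14.3232 in⁴
Total I = 28.6567 in⁴.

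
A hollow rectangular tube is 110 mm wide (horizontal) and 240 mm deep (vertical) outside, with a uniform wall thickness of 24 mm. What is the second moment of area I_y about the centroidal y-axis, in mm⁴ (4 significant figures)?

Break the section into simple shapes (no overlaps), measuring from the bottom-left corner of the bounding box.
Outer rectangle: 110 × 240, A = 26 400 mm², x = 55 mm, Ī = 26 620 000 mm⁴.
Inner void (subtracted): 62 × 192, A = 11 904 mm², x = 55 mm, Ī = 3 813 248 mm⁴.
By symmetry the centroid is at mid-width, x̄ = 55 mm.
All pieces are centred on the centroidal y-axis, so I = ΣĪ (holes subtracted) = 22 806 752 mm⁴.

I_y ≈ 2.281 × 10⁷ mm⁴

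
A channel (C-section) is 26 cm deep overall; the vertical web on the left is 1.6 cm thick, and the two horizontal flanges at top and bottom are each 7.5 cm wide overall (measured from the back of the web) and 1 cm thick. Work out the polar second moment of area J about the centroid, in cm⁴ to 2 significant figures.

J ≈ 4400 cm⁴

Treat the section as a set of non-overlapping primitives; coordinates are from the bounding-box lower-left.
Web: 1.6 × 26, A = 41.6 cm², y = 13 cm, Ī = 2 343 cm⁴.
Top flange (beyond web): 5.9 × 1, A = 5.9 cm², y = 25.5 cm, Ī = 0.4917 cm⁴.
Bottom flange (beyond web): 5.9 × 1, A = 5.9 cm², y = 0.5 cm, Ī = 0.4917 cm⁴.
By symmetry the centroid is at mid-height, ȳ = 13 cm.
Transfer each piece to the centroidal x-axis using Ī + A·d² with d = y − 13:
  web: d = 0 cm → contributes +2 343 cm⁴
  top flange (beyond web): d = 12.5 cm → contributes +922.4 cm⁴
  bottom flange (beyond web): d = -12.5 cm → contributes +922.4 cm⁴
Total I = 4 188 cm⁴.
For the y-axis: x̄ = 1.629 cm.
Repeating about the centroidal y-axis gives I_y = 172.4 cm⁴.
Polar second moment: J = I_x + I_y = 4 361 cm⁴.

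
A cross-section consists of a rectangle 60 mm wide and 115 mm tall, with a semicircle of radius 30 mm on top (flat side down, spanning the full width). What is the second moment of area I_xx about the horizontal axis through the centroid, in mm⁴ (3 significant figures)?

Treat the section as a set of non-overlapping primitives; coordinates are from the bounding-box lower-left.
Rectangular body: 60 × 115, A = 6 900 mm², y = 57.5 mm, Ī = 7 604 375 mm⁴.
Semicircular cap: semicircle r = 30, A = 1413.7 mm², y = 127.73 mm, Ī = 88 903 mm⁴.
Centroid: ȳ = ΣA·y / ΣA = 69.443 mm.
Transfer each piece to the horizontal axis through the centroid using Ī + A·d² with d = y − 69.443:
  rectangular body: d = -11.943 mm → contributes +8 588 518 mm⁴
  semicircular cap: d = 58.29 mm → contributes +4 892 263 mm⁴
Total I = 13 480 781 mm⁴.

I_xx ≈ 1.35 × 10⁷ mm⁴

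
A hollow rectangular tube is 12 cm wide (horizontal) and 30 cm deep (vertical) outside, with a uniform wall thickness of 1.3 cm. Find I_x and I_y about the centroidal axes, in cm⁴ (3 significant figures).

I_x ≈ 1.09 × 10⁴ cm⁴, I_y ≈ 2420 cm⁴

Treat the section as a set of non-overlapping primitives; coordinates are from the bounding-box lower-left.
Outer rectangle: 12 × 30, A = 360 cm², y = 15 cm, Ī = 27 000 cm⁴.
Inner void (subtracted): 9.4 × 27.4, A = 257.56 cm², y = 15 cm, Ī = 16 114 cm⁴.
By symmetry the centroid is at mid-height, ȳ = 15 cm.
All pieces are centred on the centroidal x-axis, so I = ΣĪ (holes subtracted) = 10 886 cm⁴.
Repeating about the centroidal y-axis gives I_y = 2423.5 cm⁴.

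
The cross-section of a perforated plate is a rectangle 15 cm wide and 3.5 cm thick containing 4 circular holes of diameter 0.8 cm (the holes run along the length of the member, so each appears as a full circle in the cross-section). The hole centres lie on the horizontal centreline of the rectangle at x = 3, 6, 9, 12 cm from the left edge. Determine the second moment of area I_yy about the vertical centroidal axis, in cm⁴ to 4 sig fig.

Break the section into simple shapes (no overlaps), measuring from the bottom-left corner of the bounding box.
Plate: 15 × 3.5, A = 52.5 cm², x = 7.5 cm, Ī = 984.375 cm⁴.
Hole 1 (subtracted): ⌀0.8, A = 0.502655 cm², x = 3 cm, Ī = 0.0201062 cm⁴.
Hole 2 (subtracted): ⌀0.8, A = 0.502655 cm², x = 6 cm, Ī = 0.0201062 cm⁴.
Hole 3 (subtracted): ⌀0.8, A = 0.502655 cm², x = 9 cm, Ī = 0.0201062 cm⁴.
Hole 4 (subtracted): ⌀0.8, A = 0.502655 cm², x = 12 cm, Ī = 0.0201062 cm⁴.
By symmetry the centroid is at mid-width, x̄ = 7.5 cm.
Transfer each piece to the vertical centroidal axis using Ī + A·d² with d = x − 7.5:
  plate: d = 0 cm → contributes +984.375 cm⁴
  hole 1: d = -4.5 cm → contributes −10.1989 cm⁴
  hole 2: d = -1.5 cm → contributes −1.15108 cm⁴
  hole 3: d = 1.5 cm → contributes −1.15108 cm⁴
  hole 4: d = 4.5 cm → contributes −10.1989 cm⁴
Total I = 961.675 cm⁴.

I_yy ≈ 961.7 cm⁴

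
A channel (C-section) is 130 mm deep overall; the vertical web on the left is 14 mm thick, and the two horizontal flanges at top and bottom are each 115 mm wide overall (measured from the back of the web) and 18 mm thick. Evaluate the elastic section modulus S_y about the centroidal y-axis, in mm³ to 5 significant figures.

S_y ≈ 1.0233 × 10⁵ mm³

Split into non-overlapping primitives; take the origin at the lower-left of the bounding box.
Web: 14 × 130, A = 1 820 mm², x = 7 mm, Ī = 29726.67 mm⁴.
Top flange (beyond web): 101 × 18, A = 1 818 mm², x = 64.5 mm, Ī = 1 545 452 mm⁴.
Bottom flange (beyond web): 101 × 18, A = 1 818 mm², x = 64.5 mm, Ī = 1 545 452 mm⁴.
Centroid: x̄ = ΣA·x / ΣA = 45.31928 mm.
Transfer each piece to the centroidal y-axis using Ī + A·d² with d = x − 45.31928:
  web: d = -38.31928 mm → contributes +2 702 155 mm⁴
  top flange (beyond web): d = 19.18072 mm → contributes +2 214 294 mm⁴
  bottom flange (beyond web): d = 19.18072 mm → contributes +2 214 294 mm⁴
Total I = 7 130 742 mm⁴.
Extreme fibre distance c = 69.68072 mm; S = I/c = 102334.5 mm³.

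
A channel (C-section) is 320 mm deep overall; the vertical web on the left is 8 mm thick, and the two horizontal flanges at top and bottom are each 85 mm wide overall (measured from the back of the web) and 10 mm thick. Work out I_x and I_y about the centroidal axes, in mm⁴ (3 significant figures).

Treat the section as a set of non-overlapping primitives; coordinates are from the bounding-box lower-left.
Web: 8 × 320, A = 2 560 mm², y = 160 mm, Ī = 21 845 333 mm⁴.
Top flange (beyond web): 77 × 10, A = 770 mm², y = 315 mm, Ī = 6416.7 mm⁴.
Bottom flange (beyond web): 77 × 10, A = 770 mm², y = 5 mm, Ī = 6416.7 mm⁴.
By symmetry the centroid is at mid-height, ȳ = 160 mm.
Transfer each piece to the centroidal x-axis using Ī + A·d² with d = y − 160:
  web: d = 0 mm → contributes +21 845 333 mm⁴
  top flange (beyond web): d = 155 mm → contributes +18 505 667 mm⁴
  bottom flange (beyond web): d = -155 mm → contributes +18 505 667 mm⁴
Total I = 58 856 667 mm⁴.
For the y-axis: x̄ = 19.963 mm.
Repeating about the centroidal y-axis gives I_y = 2 511 361 mm⁴.

I_x ≈ 5.89 × 10⁷ mm⁴, I_y ≈ 2.51 × 10⁶ mm⁴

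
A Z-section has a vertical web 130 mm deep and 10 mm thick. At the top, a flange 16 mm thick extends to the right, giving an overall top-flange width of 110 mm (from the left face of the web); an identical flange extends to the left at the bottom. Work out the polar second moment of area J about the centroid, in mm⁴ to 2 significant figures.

J ≈ 2.5 × 10⁷ mm⁴

Decompose the section into non-overlapping parts with the origin at the bottom-left of its bounding rectangle.
Web: 10 × 130, A = 1 300 mm², y = 65 mm, Ī = 1 830 833 mm⁴.
Top flange (beyond web): 100 × 16, A = 1 600 mm², y = 122 mm, Ī = 34 133 mm⁴.
Bottom flange (beyond web): 100 × 16, A = 1 600 mm², y = 8 mm, Ī = 34 133 mm⁴.
Centroid: ȳ = ΣA·y / ΣA = 65 mm.
Transfer each piece to the centroidal x-axis using Ī + A·d² with d = y − 65:
  web: d = 0 mm → contributes +1 830 833 mm⁴
  top flange (beyond web): d = 57 mm → contributes +5 232 533 mm⁴
  bottom flange (beyond web): d = -57 mm → contributes +5 232 533 mm⁴
Total I = 12 295 900 mm⁴.
For the y-axis: x̄ = 105 mm.
Repeating about the centroidal y-axis gives I_y = 12 357 500 mm⁴.
Polar second moment: J = I_x + I_y = 24 653 400 mm⁴.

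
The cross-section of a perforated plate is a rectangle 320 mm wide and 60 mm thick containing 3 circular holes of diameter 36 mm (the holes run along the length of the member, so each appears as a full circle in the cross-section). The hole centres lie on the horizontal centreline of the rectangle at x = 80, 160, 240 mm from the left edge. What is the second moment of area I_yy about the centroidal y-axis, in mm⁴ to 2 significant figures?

Break the section into simple shapes (no overlaps), measuring from the bottom-left corner of the bounding box.
Plate: 320 × 60, A = 19 200 mm², x = 160 mm, Ī = 163 840 000 mm⁴.
Hole 1 (subtracted): ⌀36, A = 1 018 mm², x = 80 mm, Ī = 82 448 mm⁴.
Hole 2 (subtracted): ⌀36, A = 1 018 mm², x = 160 mm, Ī = 82 448 mm⁴.
Hole 3 (subtracted): ⌀36, A = 1 018 mm², x = 240 mm, Ī = 82 448 mm⁴.
By symmetry the centroid is at mid-width, x̄ = 160 mm.
Transfer each piece to the centroidal y-axis using Ī + A·d² with d = x − 160:
  plate: d = 0 mm → contributes +163 840 000 mm⁴
  hole 1: d = -80 mm → contributes −6 596 854 mm⁴
  hole 2: d = 0 mm → contributes −82 448 mm⁴
  hole 3: d = 80 mm → contributes −6 596 854 mm⁴
Total I = 150 563 843 mm⁴.

I_yy ≈ 1.5 × 10⁸ mm⁴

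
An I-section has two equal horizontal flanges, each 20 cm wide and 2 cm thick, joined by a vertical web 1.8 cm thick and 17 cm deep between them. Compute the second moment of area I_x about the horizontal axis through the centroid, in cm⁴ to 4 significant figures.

Split into non-overlapping primitives; take the origin at the lower-left of the bounding box.
Bottom flange: 20 × 2, A = 40 cm², y = 1 cm, Ī = 13.3333 cm⁴.
Web: 1.8 × 17, A = 30.6 cm², y = 10.5 cm, Ī = 736.95 cm⁴.
Top flange: 20 × 2, A = 40 cm², y = 20 cm, Ī = 13.3333 cm⁴.
By symmetry the centroid is at mid-height, ȳ = 10.5 cm.
Transfer each piece to the horizontal axis through the centroid using Ī + A·d² with d = y − 10.5:
  bottom flange: d = -9.5 cm → contributes +3623.33 cm⁴
  web: d = 0 cm → contributes +736.95 cm⁴
  top flange: d = 9.5 cm → contributes +3623.33 cm⁴
Total I = 7983.62 cm⁴.

I_x ≈ 7984 cm⁴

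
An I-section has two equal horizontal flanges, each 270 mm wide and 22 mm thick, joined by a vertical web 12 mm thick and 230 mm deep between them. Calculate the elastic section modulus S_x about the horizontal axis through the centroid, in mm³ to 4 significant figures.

S_x ≈ 1.469 × 10⁶ mm³

Treat the section as a set of non-overlapping primitives; coordinates are from the bounding-box lower-left.
Bottom flange: 270 × 22, A = 5 940 mm², y = 11 mm, Ī = 239 580 mm⁴.
Web: 12 × 230, A = 2 760 mm², y = 137 mm, Ī = 12 167 000 mm⁴.
Top flange: 270 × 22, A = 5 940 mm², y = 263 mm, Ī = 239 580 mm⁴.
By symmetry the centroid is at mid-height, ȳ = 137 mm.
Transfer each piece to the horizontal axis through the centroid using Ī + A·d² with d = y − 137:
  bottom flange: d = -126 mm → contributes +94 543 020 mm⁴
  web: d = 0 mm → contributes +12 167 000 mm⁴
  top flange: d = 126 mm → contributes +94 543 020 mm⁴
Total I = 201 253 040 mm⁴.
Extreme fibre distance c = 137 mm; S = I/c = 1 469 000 mm³.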